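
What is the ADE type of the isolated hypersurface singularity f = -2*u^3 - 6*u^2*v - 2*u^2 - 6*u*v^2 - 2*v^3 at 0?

The Hessian of f at 0 has rank 1. Corank 1: A-series; mu = 2 gives A_2.

A_2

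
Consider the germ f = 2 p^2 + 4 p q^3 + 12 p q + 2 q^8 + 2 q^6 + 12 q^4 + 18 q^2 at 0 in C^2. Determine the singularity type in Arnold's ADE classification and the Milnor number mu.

Type A7, Milnor number mu = 7.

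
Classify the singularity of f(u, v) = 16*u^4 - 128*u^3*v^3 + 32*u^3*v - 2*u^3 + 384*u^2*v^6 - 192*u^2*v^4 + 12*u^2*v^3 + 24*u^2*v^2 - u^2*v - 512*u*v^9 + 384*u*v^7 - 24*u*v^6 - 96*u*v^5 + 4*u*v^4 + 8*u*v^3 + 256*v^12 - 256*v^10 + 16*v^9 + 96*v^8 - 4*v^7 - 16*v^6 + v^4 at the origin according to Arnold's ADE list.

D5

The Hessian of f at 0 has rank 0. Corank 2; j^3 = -u^2*(2*u + v) has shape L^2 M (L != M), so D-series; mu = 5 gives D_5.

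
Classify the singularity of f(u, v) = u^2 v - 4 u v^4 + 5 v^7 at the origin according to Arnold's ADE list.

D_8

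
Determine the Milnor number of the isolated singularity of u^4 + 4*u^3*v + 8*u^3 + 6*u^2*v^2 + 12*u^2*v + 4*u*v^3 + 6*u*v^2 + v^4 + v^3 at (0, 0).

The Hessian of f at 0 is [[0, 0], [0, 0]] with rank 0, so corank 2. A Groebner basis of the Jacobian ideal J(f) in C{u,v} is {v^4, u*v^2 + 2*v^3/3, u^2 + u*v + v^2/4}; counting standard monomials gives mu = 6. Corank 2; j^3 = (2*u + v)^3 is a perfect cube, so E-series; the 4-jet and mu = 6 give E_6.

6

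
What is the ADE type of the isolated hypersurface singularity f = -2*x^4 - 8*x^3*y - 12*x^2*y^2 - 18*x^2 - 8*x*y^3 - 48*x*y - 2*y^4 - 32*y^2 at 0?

A_3

The Hessian of f at 0 has rank 1. Corank 1: A-series; mu = 3 gives A_3.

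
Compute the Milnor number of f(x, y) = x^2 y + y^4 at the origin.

5

The Hessian of f at 0 has rank 0. Corank 2; j^3 = x^2*y has shape L^2 M (L != M), so D-series; mu = 5 gives D_5.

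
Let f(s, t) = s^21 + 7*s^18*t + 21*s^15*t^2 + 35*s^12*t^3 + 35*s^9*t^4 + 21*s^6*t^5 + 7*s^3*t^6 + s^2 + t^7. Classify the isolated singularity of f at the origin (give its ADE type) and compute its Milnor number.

Type A_{6}, Milnor number mu = 6.

The Hessian of f at 0 is [[2, 0], [0, 0]] with rank 1, so corank 1. A Groebner basis of the Jacobian ideal J(f) in C{s,t} is {t^6, s}; counting standard monomials gives mu = 6. Corank 1: A-series; mu = 6 gives A_6.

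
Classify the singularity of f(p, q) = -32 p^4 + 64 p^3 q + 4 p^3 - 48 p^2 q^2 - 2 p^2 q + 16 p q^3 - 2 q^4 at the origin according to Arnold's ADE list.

D_{5}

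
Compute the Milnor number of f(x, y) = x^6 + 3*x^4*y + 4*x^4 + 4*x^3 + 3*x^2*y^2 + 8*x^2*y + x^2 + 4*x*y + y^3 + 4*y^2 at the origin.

2

The Hessian of f at 0 has rank 1. Corank 1: A-series; mu = 2 gives A_2.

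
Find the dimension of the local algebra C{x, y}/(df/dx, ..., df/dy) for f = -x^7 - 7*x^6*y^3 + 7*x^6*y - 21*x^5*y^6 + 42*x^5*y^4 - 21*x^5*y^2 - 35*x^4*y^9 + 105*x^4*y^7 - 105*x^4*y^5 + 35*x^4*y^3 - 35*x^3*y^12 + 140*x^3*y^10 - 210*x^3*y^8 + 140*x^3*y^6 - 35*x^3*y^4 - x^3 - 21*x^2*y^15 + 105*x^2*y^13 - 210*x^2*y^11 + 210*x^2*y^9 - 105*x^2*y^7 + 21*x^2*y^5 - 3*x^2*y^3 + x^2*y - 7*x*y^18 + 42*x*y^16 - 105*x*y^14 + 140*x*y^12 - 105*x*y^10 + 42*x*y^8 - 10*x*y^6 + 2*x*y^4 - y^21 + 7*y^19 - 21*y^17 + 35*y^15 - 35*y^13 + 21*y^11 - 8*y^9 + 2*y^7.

8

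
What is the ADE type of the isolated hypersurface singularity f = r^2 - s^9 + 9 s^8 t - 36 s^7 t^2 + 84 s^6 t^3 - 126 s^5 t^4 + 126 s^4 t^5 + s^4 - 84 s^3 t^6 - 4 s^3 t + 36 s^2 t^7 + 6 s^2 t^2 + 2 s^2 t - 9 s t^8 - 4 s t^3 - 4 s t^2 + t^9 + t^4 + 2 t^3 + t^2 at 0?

A8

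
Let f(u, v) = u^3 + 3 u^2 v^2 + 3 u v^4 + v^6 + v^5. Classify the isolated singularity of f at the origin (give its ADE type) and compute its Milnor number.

Type E_{8}, Milnor number mu = 8.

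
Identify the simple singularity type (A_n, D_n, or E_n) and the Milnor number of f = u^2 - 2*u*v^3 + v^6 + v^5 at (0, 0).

Type A4, Milnor number mu = 4.

The Hessian of f at 0 is [[2, 0], [0, 0]] with rank 1, so corank 1. A Groebner basis of the Jacobian ideal J(f) in C{u,v} is {-u + v^3, u^2, u*v}; counting standard monomials gives mu = 4. Corank 1: A-series; mu = 4 gives A_4.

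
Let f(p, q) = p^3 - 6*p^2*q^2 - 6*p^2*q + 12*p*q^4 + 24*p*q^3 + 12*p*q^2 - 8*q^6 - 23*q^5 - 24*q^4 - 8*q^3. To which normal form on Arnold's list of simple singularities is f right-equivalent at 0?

E_8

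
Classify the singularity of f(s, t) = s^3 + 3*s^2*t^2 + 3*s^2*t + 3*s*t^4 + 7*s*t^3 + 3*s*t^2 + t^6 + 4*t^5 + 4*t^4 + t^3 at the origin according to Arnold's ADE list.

The Hessian of f at 0 has rank 0. Corank 2; j^3 = (s + t)^3 is a perfect cube, so E-series; the 4-jet and mu = 7 give E_7.

E7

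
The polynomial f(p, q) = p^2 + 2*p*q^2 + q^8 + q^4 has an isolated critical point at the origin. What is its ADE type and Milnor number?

Type A_{7}, Milnor number mu = 7.

The Hessian of f at 0 is [[2, 0], [0, 0]] with rank 1, so corank 1. A Groebner basis of the Jacobian ideal J(f) in C{p,q} is {p^4, p^3*q, p + q^2}; counting standard monomials gives mu = 7. Corank 1: A-series; mu = 7 gives A_7.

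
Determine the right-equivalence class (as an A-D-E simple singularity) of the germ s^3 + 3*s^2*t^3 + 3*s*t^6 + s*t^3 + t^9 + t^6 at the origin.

The Hessian of f at 0 has rank 0. Corank 2; j^3 = s^3 is a perfect cube, so E-series; the 4-jet and mu = 7 give E_7.

E_7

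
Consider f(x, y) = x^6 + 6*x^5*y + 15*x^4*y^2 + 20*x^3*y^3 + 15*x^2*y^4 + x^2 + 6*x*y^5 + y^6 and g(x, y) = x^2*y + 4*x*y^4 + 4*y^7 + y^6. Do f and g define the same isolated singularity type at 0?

No.

The Hessian of f at 0 has rank 1. Corank 1: A-series; mu = 5 gives A_5. The Hessian of g at 0 has rank 0. Corank 2; j^3 = x^2*y has shape L^2 M (L != M), so D-series; mu = 7 gives D_7. f is A_5 but g is D_7, hence not right-equivalent.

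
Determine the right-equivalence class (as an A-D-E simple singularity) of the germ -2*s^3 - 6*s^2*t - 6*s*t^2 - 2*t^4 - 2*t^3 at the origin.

E_6

The Hessian of f at 0 has rank 0. Corank 2; j^3 = -2*(s + t)^3 is a perfect cube, so E-series; the 4-jet and mu = 6 give E_6.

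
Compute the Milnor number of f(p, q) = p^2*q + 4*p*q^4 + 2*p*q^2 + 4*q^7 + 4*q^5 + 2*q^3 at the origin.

4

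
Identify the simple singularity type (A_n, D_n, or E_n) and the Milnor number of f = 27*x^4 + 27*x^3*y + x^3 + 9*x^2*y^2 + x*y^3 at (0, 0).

The Hessian of f at 0 is [[0, 0], [0, 0]] with rank 0, so corank 2. A Groebner basis of the Jacobian ideal J(f) in C{x,y} is {x^2/3 + y^4 + y^3/9, x^3, x^2*y - x^2/9 - y^3/27, 2*x^2/3 + x*y^2 + 2*y^3/9}; counting standard monomials gives mu = 7. Corank 2; j^3 = x^3 is a perfect cube, so E-series; the 4-jet and mu = 7 give E_7.

Type E_7, Milnor number mu = 7.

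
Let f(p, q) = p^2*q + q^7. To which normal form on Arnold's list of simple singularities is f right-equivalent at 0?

D_{8}

The Hessian of f at 0 is [[0, 0], [0, 0]] with rank 0, so corank 2. A Groebner basis of the Jacobian ideal J(f) in C{p,q} is {p^2/7 + q^6, p^3, p*q}; counting standard monomials gives mu = 8. Corank 2; j^3 = p^2*q has shape L^2 M (L != M), so D-series; mu = 8 gives D_8.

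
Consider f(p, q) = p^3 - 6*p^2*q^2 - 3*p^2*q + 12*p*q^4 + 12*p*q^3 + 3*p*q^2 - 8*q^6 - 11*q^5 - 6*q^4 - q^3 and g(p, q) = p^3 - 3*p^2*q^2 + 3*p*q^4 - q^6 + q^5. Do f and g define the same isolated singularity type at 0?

Yes.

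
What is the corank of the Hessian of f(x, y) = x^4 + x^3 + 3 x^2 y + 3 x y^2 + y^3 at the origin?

2

The Hessian at 0 is [[0, 0], [0, 0]] of rank 0; hence corank 2.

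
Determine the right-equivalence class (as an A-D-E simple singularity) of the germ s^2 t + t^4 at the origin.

The Hessian of f at 0 has rank 0. Corank 2; j^3 = s^2*t has shape L^2 M (L != M), so D-series; mu = 5 gives D_5.

D_5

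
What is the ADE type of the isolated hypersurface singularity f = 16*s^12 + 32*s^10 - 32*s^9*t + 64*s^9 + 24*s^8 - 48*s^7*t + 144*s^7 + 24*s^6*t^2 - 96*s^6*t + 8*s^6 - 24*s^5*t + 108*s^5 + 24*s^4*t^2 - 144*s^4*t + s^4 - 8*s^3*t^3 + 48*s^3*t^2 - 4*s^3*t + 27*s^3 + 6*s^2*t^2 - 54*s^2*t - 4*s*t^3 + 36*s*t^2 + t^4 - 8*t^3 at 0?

The Hessian of f at 0 has rank 0. Corank 2; j^3 = (3*s - 2*t)^3 is a perfect cube, so E-series; the 4-jet and mu = 6 give E_6.

E6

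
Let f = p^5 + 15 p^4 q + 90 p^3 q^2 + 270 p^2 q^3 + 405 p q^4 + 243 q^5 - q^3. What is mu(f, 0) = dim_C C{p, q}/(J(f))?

8

The Hessian of f at 0 has rank 0. Corank 2; j^3 = -q^3 is a perfect cube, so E-series; the 5-jet and mu = 8 give E_8.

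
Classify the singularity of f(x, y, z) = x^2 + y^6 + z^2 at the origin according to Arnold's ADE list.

The Hessian of f at 0 is [[2, 0, 0], [0, 0, 0], [0, 0, 2]] with rank 2, so corank 1. A Groebner basis of the Jacobian ideal J(f) in C{x,y,z} is {y^5, x, z}; counting standard monomials gives mu = 5. Corank 1: A-series; mu = 5 gives A_5.

A_{5}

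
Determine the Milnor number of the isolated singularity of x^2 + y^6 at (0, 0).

5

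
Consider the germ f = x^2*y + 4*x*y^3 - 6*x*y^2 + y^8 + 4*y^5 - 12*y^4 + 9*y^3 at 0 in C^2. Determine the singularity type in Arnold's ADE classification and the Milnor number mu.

Type D_{9}, Milnor number mu = 9.

The Hessian of f at 0 is [[0, 0], [0, 0]] with rank 0, so corank 2. A Groebner basis of the Jacobian ideal J(f) in C{x,y} is {x^4 + 27*x^3 - 189*x^2*y - 12*x^2 + 843*x*y^2/2 + 873*x*y/4 - 2187*y^2/4, x^3*y + 9*x^3/2 - 27*x^2*y - x^2 + 52*x*y^2 + 93*x*y/4 - 243*y^2/4, x^3/2 + x^2*y^2 - 3*x^2*y/2, x*y/2 + y^3 - 3*y^2/2}; counting standard monomials gives mu = 9. Corank 2; j^3 = y*(x - 3*y)^2 has shape L^2 M (L != M), so D-series; mu = 9 gives D_9.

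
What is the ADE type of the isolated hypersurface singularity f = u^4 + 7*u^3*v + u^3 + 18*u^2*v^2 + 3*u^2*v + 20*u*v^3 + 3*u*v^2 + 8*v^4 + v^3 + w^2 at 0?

E7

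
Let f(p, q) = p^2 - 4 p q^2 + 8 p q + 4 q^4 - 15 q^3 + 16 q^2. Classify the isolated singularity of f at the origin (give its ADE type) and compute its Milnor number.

Type A2, Milnor number mu = 2.

The Hessian of f at 0 has rank 1. Corank 1: A-series; mu = 2 gives A_2.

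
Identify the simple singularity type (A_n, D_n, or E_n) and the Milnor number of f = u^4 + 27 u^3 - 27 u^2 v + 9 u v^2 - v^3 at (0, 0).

Type E_6, Milnor number mu = 6.

The Hessian of f at 0 has rank 0. Corank 2; j^3 = (3*u - v)^3 is a perfect cube, so E-series; the 4-jet and mu = 6 give E_6.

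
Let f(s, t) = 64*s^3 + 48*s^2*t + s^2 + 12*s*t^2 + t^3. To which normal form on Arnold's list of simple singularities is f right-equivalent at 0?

A2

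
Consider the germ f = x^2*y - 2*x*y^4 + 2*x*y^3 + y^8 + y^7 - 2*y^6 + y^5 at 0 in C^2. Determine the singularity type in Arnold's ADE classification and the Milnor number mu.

Type D_9, Milnor number mu = 9.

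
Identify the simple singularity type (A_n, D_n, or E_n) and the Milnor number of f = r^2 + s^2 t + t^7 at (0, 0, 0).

Type D8, Milnor number mu = 8.

The Hessian of f at 0 has rank 1. Corank 2; j^3 = s^2*t has shape L^2 M (L != M), so D-series; mu = 8 gives D_8.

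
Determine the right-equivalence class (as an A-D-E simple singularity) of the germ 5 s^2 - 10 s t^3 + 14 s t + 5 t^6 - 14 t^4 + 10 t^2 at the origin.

A_1

The Hessian of f at 0 has rank 2. Corank 0: nondegenerate Morse point, so A_1.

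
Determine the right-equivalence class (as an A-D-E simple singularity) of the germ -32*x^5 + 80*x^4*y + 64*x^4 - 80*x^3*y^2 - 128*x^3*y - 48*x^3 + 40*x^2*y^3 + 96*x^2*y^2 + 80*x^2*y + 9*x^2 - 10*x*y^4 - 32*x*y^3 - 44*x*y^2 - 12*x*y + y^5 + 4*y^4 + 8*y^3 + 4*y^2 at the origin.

A_4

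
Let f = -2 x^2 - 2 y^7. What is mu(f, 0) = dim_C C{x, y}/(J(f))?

6

The Hessian of f at 0 is [[-4, 0], [0, 0]] with rank 1, so corank 1. A Groebner basis of the Jacobian ideal J(f) in C{x,y} is {y^6, x}; counting standard monomials gives mu = 6. Corank 1: A-series; mu = 6 gives A_6.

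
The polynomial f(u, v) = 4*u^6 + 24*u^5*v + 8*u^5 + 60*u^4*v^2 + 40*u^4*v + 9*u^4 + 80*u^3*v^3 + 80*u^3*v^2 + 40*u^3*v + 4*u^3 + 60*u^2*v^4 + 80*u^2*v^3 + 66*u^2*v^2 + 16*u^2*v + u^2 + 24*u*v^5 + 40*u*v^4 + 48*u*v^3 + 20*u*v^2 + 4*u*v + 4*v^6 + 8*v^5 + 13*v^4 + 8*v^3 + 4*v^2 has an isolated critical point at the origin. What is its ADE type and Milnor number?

Type A3, Milnor number mu = 3.

The Hessian of f at 0 is [[2, 4], [4, 8]] with rank 1, so corank 1. A Groebner basis of the Jacobian ideal J(f) in C{u,v} is {u^2 + 2*u + 4*v, u*v - u - 2*v, u/2 + v^2 + v}; counting standard monomials gives mu = 3. Corank 1: A-series; mu = 3 gives A_3.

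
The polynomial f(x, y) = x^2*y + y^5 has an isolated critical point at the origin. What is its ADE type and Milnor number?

Type D_6, Milnor number mu = 6.

The Hessian of f at 0 has rank 0. Corank 2; j^3 = x^2*y has shape L^2 M (L != M), so D-series; mu = 6 gives D_6.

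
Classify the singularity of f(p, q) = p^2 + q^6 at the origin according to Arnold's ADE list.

A_5

The Hessian of f at 0 has rank 1. Corank 1: A-series; mu = 5 gives A_5.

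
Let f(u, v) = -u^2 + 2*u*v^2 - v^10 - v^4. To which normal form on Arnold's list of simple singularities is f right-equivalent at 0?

A_{9}

The Hessian of f at 0 has rank 1. Corank 1: A-series; mu = 9 gives A_9.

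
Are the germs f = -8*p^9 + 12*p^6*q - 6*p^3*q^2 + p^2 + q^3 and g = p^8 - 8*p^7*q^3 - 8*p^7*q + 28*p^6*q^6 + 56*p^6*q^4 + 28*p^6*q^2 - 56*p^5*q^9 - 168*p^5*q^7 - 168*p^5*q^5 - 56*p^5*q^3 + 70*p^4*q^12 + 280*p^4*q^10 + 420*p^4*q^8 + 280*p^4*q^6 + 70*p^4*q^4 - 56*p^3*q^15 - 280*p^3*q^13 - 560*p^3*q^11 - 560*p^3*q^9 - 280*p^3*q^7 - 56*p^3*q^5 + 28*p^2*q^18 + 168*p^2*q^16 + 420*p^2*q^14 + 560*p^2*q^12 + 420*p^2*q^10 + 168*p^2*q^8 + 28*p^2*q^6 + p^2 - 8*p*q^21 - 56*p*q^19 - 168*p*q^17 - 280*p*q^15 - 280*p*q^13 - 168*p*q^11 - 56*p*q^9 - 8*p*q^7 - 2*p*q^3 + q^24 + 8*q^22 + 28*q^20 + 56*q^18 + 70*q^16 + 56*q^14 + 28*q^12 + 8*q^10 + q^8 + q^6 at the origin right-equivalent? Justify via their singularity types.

No.

The Hessian of f at 0 has rank 1. Corank 1: A-series; mu = 2 gives A_2. The Hessian of g at 0 has rank 1. Corank 1: A-series; mu = 7 gives A_7. f is A_2 but g is A_7, hence not right-equivalent.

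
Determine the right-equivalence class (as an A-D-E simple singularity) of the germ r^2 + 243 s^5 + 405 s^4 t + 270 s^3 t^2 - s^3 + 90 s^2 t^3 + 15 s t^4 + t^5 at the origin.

E8

The Hessian of f at 0 has rank 1. Corank 2; j^3 = -s^3 is a perfect cube, so E-series; the 5-jet and mu = 8 give E_8.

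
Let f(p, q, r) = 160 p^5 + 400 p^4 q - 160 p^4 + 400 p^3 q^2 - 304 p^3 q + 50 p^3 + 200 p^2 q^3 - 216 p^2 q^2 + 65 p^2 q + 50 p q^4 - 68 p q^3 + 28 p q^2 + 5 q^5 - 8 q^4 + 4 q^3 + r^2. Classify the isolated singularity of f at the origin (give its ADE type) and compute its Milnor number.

Type D_{6}, Milnor number mu = 6.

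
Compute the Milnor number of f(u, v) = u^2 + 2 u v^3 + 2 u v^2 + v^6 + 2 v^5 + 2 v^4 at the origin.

3

The Hessian of f at 0 has rank 1. Corank 1: A-series; mu = 3 gives A_3.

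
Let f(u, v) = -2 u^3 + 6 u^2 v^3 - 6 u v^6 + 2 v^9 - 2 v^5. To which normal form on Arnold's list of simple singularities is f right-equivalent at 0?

E_{8}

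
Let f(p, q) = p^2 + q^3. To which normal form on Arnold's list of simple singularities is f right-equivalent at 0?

A2

The Hessian of f at 0 has rank 1. Corank 1: A-series; mu = 2 gives A_2.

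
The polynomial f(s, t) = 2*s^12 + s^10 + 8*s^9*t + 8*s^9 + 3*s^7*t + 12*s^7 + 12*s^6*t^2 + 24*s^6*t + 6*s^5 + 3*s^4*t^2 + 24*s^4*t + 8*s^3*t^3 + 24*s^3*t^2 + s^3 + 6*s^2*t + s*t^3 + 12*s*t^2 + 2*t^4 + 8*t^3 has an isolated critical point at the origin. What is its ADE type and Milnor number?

Type E7, Milnor number mu = 7.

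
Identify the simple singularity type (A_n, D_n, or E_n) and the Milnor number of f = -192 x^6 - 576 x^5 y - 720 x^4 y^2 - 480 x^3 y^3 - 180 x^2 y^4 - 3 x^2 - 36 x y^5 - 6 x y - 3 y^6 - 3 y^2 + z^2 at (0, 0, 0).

Type A_{5}, Milnor number mu = 5.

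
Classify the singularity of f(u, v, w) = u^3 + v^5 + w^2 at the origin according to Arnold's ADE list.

E_{8}

The Hessian of f at 0 has rank 1. Corank 2; j^3 = u^3 is a perfect cube, so E-series; the 5-jet and mu = 8 give E_8.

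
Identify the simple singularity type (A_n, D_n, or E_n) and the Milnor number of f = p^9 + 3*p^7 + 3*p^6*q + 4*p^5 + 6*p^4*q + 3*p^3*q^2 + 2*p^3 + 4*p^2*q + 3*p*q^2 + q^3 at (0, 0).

Type D_{4}, Milnor number mu = 4.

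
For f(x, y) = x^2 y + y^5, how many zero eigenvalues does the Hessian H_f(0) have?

The Hessian at 0 is [[0, 0], [0, 0]] of rank 0; hence corank 2.

2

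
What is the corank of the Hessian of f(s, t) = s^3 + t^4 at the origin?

Hessian at 0 has rank 0.

2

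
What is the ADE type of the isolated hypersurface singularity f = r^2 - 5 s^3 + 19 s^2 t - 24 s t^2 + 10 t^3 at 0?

D_4

The Hessian of f at 0 has rank 1. Corank 2; j^3 = -(s - t)*(5*s^2 - 14*s*t + 10*t^2) splits into three distinct lines over C (the quadratic factor has nonzero discriminant), so D_4.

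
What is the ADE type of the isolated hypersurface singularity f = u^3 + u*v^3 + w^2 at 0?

The Hessian of f at 0 has rank 1. Corank 2; j^3 = u^3 is a perfect cube, so E-series; the 4-jet and mu = 7 give E_7.

E7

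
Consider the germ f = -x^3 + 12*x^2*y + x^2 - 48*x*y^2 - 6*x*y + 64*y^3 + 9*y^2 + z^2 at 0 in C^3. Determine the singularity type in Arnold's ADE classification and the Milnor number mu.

Type A_{2}, Milnor number mu = 2.

The Hessian of f at 0 is [[2, -6, 0], [-6, 18, 0], [0, 0, 2]] with rank 2, so corank 1. A Groebner basis of the Jacobian ideal J(f) in C{x,y,z} is {y^2, x - 3*y, z}; counting standard monomials gives mu = 2. Corank 1: A-series; mu = 2 gives A_2.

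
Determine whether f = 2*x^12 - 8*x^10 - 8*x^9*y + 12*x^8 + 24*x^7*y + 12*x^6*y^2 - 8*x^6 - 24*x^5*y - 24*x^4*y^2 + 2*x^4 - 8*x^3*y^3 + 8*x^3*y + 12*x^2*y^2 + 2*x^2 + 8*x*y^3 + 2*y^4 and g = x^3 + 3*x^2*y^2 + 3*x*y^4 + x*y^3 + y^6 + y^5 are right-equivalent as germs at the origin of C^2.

The Hessian of f at 0 is [[4, 0], [0, 0]] with rank 1, so corank 1. A Groebner basis of the Jacobian ideal J(f) in C{x,y} is {y^3, x}; counting standard monomials gives mu = 3. Corank 1: A-series; mu = 3 gives A_3. The Hessian of g at 0 is [[0, 0], [0, 0]] with rank 0, so corank 2. A Groebner basis of the Jacobian ideal J(g) in C{x,y} is {-x^2 + y^4 - y^3/3, x^3, x^2*y + x^2/3 + y^3/9, x^2 + x*y^2 + y^3/3}; counting standard monomials gives mu = 7. Corank 2; j^3 = x^3 is a perfect cube, so E-series; the 4-jet and mu = 7 give E_7. f is A_3 but g is E_7, hence not right-equivalent.

No.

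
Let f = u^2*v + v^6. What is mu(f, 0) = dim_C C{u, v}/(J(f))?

7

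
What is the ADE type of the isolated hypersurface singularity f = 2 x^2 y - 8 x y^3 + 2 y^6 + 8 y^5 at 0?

D_{7}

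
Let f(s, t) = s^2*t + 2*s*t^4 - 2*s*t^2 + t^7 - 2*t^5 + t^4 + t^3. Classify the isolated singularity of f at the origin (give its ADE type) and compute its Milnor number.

Type D_{5}, Milnor number mu = 5.

The Hessian of f at 0 is [[0, 0], [0, 0]] with rank 0, so corank 2. A Groebner basis of the Jacobian ideal J(f) in C{s,t} is {s^3 + s^2/4 - t^2/4, s^2/4 + t^3 - t^2/4, s*t - t^2}; counting standard monomials gives mu = 5. Corank 2; j^3 = t*(s - t)^2 has shape L^2 M (L != M), so D-series; mu = 5 gives D_5.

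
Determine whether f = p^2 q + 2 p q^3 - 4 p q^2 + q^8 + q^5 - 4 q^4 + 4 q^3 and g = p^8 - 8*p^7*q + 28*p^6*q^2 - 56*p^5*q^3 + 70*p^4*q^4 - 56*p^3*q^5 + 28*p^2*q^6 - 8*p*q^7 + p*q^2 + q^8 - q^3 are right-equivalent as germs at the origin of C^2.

Yes.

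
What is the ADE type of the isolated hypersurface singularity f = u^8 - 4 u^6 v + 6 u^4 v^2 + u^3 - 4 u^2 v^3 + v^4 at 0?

E_6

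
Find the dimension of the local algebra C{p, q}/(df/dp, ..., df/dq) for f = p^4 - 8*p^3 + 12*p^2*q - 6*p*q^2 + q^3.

The Hessian of f at 0 has rank 0. Corank 2; j^3 = -(2*p - q)^3 is a perfect cube, so E-series; the 4-jet and mu = 6 give E_6.

6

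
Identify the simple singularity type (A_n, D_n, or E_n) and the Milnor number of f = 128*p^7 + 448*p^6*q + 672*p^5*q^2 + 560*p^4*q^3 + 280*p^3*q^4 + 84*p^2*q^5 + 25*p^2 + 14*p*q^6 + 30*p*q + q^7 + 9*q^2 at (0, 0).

Type A_6, Milnor number mu = 6.

The Hessian of f at 0 has rank 1. Corank 1: A-series; mu = 6 gives A_6.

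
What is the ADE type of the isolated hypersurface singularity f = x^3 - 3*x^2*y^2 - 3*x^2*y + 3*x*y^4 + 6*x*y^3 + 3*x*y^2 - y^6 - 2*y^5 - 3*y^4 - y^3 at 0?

E_8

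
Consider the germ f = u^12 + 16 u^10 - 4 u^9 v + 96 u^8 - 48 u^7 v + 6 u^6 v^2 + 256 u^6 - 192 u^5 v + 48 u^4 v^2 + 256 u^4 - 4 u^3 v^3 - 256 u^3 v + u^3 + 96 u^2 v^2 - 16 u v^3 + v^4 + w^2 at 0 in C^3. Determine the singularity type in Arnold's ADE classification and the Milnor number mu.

The Hessian of f at 0 is [[0, 0, 0], [0, 0, 0], [0, 0, 2]] with rank 1, so corank 2. A Groebner basis of the Jacobian ideal J(f) in C{u,v,w} is {v^4, u*v^2 - v^3/12, u^2, w}; counting standard monomials gives mu = 6. Corank 2; j^3 = u^3 is a perfect cube, so E-series; the 4-jet and mu = 6 give E_6.

Type E6, Milnor number mu = 6.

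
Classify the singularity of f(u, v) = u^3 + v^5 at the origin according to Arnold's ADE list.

E_{8}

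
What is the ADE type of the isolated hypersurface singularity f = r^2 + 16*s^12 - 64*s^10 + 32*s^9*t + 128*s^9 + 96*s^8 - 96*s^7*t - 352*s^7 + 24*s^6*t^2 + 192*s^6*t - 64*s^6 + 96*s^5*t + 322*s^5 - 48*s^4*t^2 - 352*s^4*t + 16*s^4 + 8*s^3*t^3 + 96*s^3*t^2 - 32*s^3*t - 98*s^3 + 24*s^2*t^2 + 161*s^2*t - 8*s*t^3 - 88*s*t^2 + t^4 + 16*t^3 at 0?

The Hessian of f at 0 is [[0, 0, 0], [0, 0, 0], [0, 0, 2]] with rank 1, so corank 2. A Groebner basis of the Jacobian ideal J(f) in C{s,t,r} is {s*t^2 + 343*s*t/2 - 98*t^2, 2401*s*t/8 + t^3 - 343*t^2/2, s^2 - 15*s*t/14 + 2*t^2/7, r}; counting standard monomials gives mu = 5. Corank 2; j^3 = -(2*s - t)*(7*s - 4*t)^2 has shape L^2 M (L != M), so D-series; mu = 5 gives D_5.

D_{5}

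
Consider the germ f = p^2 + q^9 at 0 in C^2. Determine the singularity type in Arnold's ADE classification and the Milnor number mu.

Type A_{8}, Milnor number mu = 8.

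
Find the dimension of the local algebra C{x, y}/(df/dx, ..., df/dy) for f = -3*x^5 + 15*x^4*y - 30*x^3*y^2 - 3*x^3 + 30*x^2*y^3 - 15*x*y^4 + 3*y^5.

The Hessian of f at 0 is [[0, 0], [0, 0]] with rank 0, so corank 2. A Groebner basis of the Jacobian ideal J(f) in C{x,y} is {y^5, x*y^3 - y^4/4, x^2}; counting standard monomials gives mu = 8. Corank 2; j^3 = -3*x^3 is a perfect cube, so E-series; the 5-jet and mu = 8 give E_8.

8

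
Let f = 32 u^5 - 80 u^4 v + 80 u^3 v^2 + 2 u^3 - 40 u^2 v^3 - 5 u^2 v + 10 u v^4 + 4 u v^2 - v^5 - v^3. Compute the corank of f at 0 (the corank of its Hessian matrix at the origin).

2

The Hessian at 0 is [[0, 0], [0, 0]] of rank 0; hence corank 2.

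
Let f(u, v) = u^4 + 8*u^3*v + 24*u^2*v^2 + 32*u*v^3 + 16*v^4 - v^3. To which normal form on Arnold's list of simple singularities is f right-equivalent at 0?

The Hessian of f at 0 has rank 0. Corank 2; j^3 = -v^3 is a perfect cube, so E-series; the 4-jet and mu = 6 give E_6.

E_{6}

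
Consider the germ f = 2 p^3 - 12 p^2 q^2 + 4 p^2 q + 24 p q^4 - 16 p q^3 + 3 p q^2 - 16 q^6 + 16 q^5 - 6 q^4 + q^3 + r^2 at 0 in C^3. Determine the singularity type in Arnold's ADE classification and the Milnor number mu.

The Hessian of f at 0 has rank 1. Corank 2; j^3 = (p + q)*(2*p^2 + 2*p*q + q^2) splits into three distinct lines over C (the quadratic factor has nonzero discriminant), so D_4.

Type D4, Milnor number mu = 4.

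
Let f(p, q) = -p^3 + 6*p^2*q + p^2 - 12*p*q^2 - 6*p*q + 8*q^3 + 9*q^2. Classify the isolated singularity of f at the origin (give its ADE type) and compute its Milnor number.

The Hessian of f at 0 has rank 1. Corank 1: A-series; mu = 2 gives A_2.

Type A2, Milnor number mu = 2.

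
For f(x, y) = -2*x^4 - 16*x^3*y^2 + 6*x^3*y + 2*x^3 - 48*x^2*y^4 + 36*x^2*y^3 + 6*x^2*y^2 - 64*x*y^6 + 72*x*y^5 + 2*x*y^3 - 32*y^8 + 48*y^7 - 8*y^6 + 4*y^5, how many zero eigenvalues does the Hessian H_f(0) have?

Hessian at 0 has rank 0.

2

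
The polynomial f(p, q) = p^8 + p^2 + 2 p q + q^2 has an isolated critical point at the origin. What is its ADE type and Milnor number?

Type A_{7}, Milnor number mu = 7.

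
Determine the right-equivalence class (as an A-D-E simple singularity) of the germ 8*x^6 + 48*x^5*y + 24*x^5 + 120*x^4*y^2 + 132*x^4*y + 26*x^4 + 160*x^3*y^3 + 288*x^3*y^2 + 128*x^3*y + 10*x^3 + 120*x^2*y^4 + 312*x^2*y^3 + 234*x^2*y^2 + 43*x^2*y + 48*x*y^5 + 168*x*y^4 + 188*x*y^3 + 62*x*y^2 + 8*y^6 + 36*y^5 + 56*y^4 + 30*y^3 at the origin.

The Hessian of f at 0 is [[0, 0], [0, 0]] with rank 0, so corank 2. A Groebner basis of the Jacobian ideal J(f) in C{x,y} is {y^3, x^2 - 26*y^2/11, x*y + 17*y^2/11}; counting standard monomials gives mu = 4. Corank 2; j^3 = (2*x + 3*y)*(5*x^2 + 14*x*y + 10*y^2) splits into three distinct lines over C (the quadratic factor has nonzero discriminant), so D_4.

D_4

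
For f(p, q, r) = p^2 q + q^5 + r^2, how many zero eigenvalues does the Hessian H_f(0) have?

Hessian at 0 has rank 1.

2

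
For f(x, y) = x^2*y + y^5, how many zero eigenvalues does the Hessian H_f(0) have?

The Hessian at 0 is [[0, 0], [0, 0]] of rank 0; hence corank 2.

2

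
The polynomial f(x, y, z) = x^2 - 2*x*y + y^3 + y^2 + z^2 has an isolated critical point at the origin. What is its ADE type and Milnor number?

The Hessian of f at 0 has rank 2. Corank 1: A-series; mu = 2 gives A_2.

Type A2, Milnor number mu = 2.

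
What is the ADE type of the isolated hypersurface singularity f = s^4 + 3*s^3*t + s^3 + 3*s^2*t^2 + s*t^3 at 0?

The Hessian of f at 0 is [[0, 0], [0, 0]] with rank 0, so corank 2. A Groebner basis of the Jacobian ideal J(f) in C{s,t} is {3*s^2 + t^4 + t^3, s^3, s^2*t - s^2 - t^3/3, 2*s^2 + s*t^2 + 2*t^3/3}; counting standard monomials gives mu = 7. Corank 2; j^3 = s^3 is a perfect cube, so E-series; the 4-jet and mu = 7 give E_7.

E_{7}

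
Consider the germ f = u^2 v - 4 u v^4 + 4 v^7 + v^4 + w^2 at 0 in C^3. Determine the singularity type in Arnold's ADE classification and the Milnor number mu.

The Hessian of f at 0 is [[0, 0, 0], [0, 0, 0], [0, 0, 2]] with rank 1, so corank 2. A Groebner basis of the Jacobian ideal J(f) in C{u,v,w} is {u^3, u^2/4 + v^3, u*v, w}; counting standard monomials gives mu = 5. Corank 2; j^3 = u^2*v has shape L^2 M (L != M), so D-series; mu = 5 gives D_5.

Type D_5, Milnor number mu = 5.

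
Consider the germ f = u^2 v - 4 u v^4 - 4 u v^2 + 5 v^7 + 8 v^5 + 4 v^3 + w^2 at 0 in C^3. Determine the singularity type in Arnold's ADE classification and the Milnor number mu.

Type D_{8}, Milnor number mu = 8.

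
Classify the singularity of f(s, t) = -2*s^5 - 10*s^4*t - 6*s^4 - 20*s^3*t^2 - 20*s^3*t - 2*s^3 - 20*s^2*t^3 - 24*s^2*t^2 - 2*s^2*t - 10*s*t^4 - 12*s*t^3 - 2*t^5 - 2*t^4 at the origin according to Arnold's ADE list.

The Hessian of f at 0 is [[0, 0], [0, 0]] with rank 0, so corank 2. A Groebner basis of the Jacobian ideal J(f) in C{s,t} is {s*t^2, -s*t/3 + t^3, s^2 + 4*s*t/3}; counting standard monomials gives mu = 5. Corank 2; j^3 = -2*s^2*(s + t) has shape L^2 M (L != M), so D-series; mu = 5 gives D_5.

D_5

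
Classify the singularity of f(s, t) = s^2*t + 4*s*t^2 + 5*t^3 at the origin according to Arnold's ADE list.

D4

The Hessian of f at 0 is [[0, 0], [0, 0]] with rank 0, so corank 2. A Groebner basis of the Jacobian ideal J(f) in C{s,t} is {t^3, s^2 - t^2, s*t + 2*t^2}; counting standard monomials gives mu = 4. Corank 2; j^3 = t*(s^2 + 4*s*t + 5*t^2) splits into three distinct lines over C (the quadratic factor has nonzero discriminant), so D_4.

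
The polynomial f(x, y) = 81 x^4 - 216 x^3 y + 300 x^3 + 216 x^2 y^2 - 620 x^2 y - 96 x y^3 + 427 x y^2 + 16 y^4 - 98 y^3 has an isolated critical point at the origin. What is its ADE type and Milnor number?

The Hessian of f at 0 is [[0, 0], [0, 0]] with rank 0, so corank 2. A Groebner basis of the Jacobian ideal J(f) in C{x,y} is {x*y^2 - 1750*x*y/3 + 1225*y^2/3, -2500*x*y/3 + y^3 + 1750*y^2/3, x^2 - 41*x*y/30 + 7*y^2/15}; counting standard monomials gives mu = 5. Corank 2; j^3 = (3*x - 2*y)*(10*x - 7*y)^2 has shape L^2 M (L != M), so D-series; mu = 5 gives D_5.

Type D5, Milnor number mu = 5.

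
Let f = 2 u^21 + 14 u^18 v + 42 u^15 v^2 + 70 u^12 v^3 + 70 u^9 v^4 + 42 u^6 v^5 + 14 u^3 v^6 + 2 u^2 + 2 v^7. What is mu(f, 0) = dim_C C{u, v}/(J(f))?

6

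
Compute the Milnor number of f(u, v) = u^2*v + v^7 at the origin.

The Hessian of f at 0 is [[0, 0], [0, 0]] with rank 0, so corank 2. A Groebner basis of the Jacobian ideal J(f) in C{u,v} is {u^2/7 + v^6, u^3, u*v}; counting standard monomials gives mu = 8. Corank 2; j^3 = u^2*v has shape L^2 M (L != M), so D-series; mu = 8 gives D_8.

8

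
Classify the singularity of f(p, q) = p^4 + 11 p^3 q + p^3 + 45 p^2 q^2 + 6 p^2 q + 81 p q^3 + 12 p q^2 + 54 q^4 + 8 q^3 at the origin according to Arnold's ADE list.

E_{7}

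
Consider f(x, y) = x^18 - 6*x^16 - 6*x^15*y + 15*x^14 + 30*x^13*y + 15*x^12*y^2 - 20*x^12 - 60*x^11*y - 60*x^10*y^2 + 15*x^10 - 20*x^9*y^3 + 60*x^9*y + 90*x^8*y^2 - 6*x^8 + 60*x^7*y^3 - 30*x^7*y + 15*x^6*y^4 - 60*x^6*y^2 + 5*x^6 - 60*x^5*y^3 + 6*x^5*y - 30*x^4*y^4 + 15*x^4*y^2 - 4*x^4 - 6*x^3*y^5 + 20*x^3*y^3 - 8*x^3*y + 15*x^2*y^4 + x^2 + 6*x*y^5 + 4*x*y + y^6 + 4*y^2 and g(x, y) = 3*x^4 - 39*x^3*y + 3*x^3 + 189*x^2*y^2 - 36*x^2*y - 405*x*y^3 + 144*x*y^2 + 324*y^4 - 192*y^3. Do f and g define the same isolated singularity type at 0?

The Hessian of f at 0 is [[2, 4], [4, 8]] with rank 1, so corank 1. A Groebner basis of the Jacobian ideal J(f) in C{x,y} is {x*y^2 - x/8 - y/4, x/16 + y^3 + y/8, x^2 + 4*x*y + 4*y^2}; counting standard monomials gives mu = 5. Corank 1: A-series; mu = 5 gives A_5. The Hessian of g at 0 is [[0, 0], [0, 0]] with rank 0, so corank 2. A Groebner basis of the Jacobian ideal J(g) in C{x,y} is {3*x^2 - 24*x*y + y^4 + y^3 + 48*y^2, x^3 + 84*x^2 - 672*x*y - 36*y^3 + 1344*y^2, x^2*y + 15*x^2 - 120*x*y - 11*y^3 + 240*y^2, 2*x^2 + x*y^2 - 16*x*y - 10*y^3/3 + 32*y^2}; counting standard monomials gives mu = 7. Corank 2; j^3 = 3*(x - 4*y)^3 is a perfect cube, so E-series; the 4-jet and mu = 7 give E_7. f is A_5 but g is E_7, hence not right-equivalent.

No.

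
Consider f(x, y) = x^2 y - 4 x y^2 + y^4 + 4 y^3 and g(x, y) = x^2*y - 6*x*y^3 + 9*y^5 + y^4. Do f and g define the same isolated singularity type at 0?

Yes.

The Hessian of f at 0 is [[0, 0], [0, 0]] with rank 0, so corank 2. A Groebner basis of the Jacobian ideal J(f) in C{x,y} is {x^3 + 2*x^2 - 8*y^2, x^2/4 + y^3 - y^2, x*y - 2*y^2}; counting standard monomials gives mu = 5. Corank 2; j^3 = y*(x - 2*y)^2 has shape L^2 M (L != M), so D-series; mu = 5 gives D_5. The Hessian of g at 0 is [[0, 0], [0, 0]] with rank 0, so corank 2. A Groebner basis of the Jacobian ideal J(g) in C{x,y} is {x*y^2, -x*y/3 + y^3, x^2 + 4*x*y/3}; counting standard monomials gives mu = 5. Corank 2; j^3 = x^2*y has shape L^2 M (L != M), so D-series; mu = 5 gives D_5. Both have type D_5, hence right-equivalent.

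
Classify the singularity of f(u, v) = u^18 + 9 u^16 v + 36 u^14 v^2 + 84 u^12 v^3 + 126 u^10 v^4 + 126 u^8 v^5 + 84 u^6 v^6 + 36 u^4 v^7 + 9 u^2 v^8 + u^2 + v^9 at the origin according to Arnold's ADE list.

The Hessian of f at 0 is [[2, 0], [0, 0]] with rank 1, so corank 1. A Groebner basis of the Jacobian ideal J(f) in C{u,v} is {v^8, u}; counting standard monomials gives mu = 8. Corank 1: A-series; mu = 8 gives A_8.

A8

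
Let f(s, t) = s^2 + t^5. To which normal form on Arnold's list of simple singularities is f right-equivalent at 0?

The Hessian of f at 0 has rank 1. Corank 1: A-series; mu = 4 gives A_4.

A_4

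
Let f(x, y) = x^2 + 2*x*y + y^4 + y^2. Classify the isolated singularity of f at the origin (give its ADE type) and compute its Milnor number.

Type A_3, Milnor number mu = 3.

The Hessian of f at 0 has rank 1. Corank 1: A-series; mu = 3 gives A_3.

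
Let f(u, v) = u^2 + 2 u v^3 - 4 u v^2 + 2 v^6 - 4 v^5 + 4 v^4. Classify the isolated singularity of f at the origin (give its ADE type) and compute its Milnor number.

The Hessian of f at 0 has rank 1. Corank 1: A-series; mu = 5 gives A_5.

Type A_{5}, Milnor number mu = 5.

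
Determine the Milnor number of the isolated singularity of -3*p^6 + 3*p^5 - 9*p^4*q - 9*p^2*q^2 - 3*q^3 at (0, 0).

8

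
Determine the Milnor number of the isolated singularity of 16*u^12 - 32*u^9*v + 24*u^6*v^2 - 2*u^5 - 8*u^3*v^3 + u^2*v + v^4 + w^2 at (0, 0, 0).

The Hessian of f at 0 has rank 1. Corank 2; j^3 = u^2*v has shape L^2 M (L != M), so D-series; mu = 5 gives D_5.

5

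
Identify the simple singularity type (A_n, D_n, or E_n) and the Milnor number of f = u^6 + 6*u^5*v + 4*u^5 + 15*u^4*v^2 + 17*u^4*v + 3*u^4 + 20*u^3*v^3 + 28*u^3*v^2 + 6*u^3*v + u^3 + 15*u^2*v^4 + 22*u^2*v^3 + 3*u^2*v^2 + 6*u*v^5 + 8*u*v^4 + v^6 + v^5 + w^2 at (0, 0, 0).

Type E_{8}, Milnor number mu = 8.

The Hessian of f at 0 has rank 1. Corank 2; j^3 = u^3 is a perfect cube, so E-series; the 5-jet and mu = 8 give E_8.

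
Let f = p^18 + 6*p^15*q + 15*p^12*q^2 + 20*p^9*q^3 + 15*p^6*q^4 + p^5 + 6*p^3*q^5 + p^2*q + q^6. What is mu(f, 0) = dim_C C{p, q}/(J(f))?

The Hessian of f at 0 is [[0, 0], [0, 0]] with rank 0, so corank 2. A Groebner basis of the Jacobian ideal J(f) in C{p,q} is {p^2/6 + q^5, p^3, p*q}; counting standard monomials gives mu = 7. Corank 2; j^3 = p^2*q has shape L^2 M (L != M), so D-series; mu = 7 gives D_7.

7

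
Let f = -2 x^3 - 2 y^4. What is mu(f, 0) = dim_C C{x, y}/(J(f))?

The Hessian of f at 0 is [[0, 0], [0, 0]] with rank 0, so corank 2. A Groebner basis of the Jacobian ideal J(f) in C{x,y} is {y^3, x^2}; counting standard monomials gives mu = 6. Corank 2; j^3 = -2*x^3 is a perfect cube, so E-series; the 4-jet and mu = 6 give E_6.

6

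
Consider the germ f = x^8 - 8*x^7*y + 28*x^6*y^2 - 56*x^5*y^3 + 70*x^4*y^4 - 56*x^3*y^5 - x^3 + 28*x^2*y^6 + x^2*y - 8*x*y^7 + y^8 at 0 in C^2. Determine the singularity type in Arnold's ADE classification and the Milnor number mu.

The Hessian of f at 0 has rank 0. Corank 2; j^3 = -x^2*(x - y) has shape L^2 M (L != M), so D-series; mu = 9 gives D_9.

Type D_9, Milnor number mu = 9.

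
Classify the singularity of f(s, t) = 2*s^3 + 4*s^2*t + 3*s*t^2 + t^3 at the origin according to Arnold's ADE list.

D_4

The Hessian of f at 0 is [[0, 0], [0, 0]] with rank 0, so corank 2. A Groebner basis of the Jacobian ideal J(f) in C{s,t} is {t^3, s^2 - 3*t^2/2, s*t + 3*t^2/2}; counting standard monomials gives mu = 4. Corank 2; j^3 = (s + t)*(2*s^2 + 2*s*t + t^2) splits into three distinct lines over C (the quadratic factor has nonzero discriminant), so D_4.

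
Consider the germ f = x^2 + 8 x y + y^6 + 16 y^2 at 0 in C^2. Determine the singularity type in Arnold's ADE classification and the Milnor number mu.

Type A5, Milnor number mu = 5.

The Hessian of f at 0 is [[2, 8], [8, 32]] with rank 1, so corank 1. A Groebner basis of the Jacobian ideal J(f) in C{x,y} is {y^5, x + 4*y}; counting standard monomials gives mu = 5. Corank 1: A-series; mu = 5 gives A_5.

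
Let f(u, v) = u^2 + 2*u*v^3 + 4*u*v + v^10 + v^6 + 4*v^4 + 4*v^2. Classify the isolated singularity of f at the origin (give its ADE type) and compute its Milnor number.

Type A_{9}, Milnor number mu = 9.

The Hessian of f at 0 is [[2, 4], [4, 8]] with rank 1, so corank 1. A Groebner basis of the Jacobian ideal J(f) in C{u,v} is {u^3 + 6*u^2*v + 12*u*v^2 - 8*u - 16*v, u + v^3 + 2*v}; counting standard monomials gives mu = 9. Corank 1: A-series; mu = 9 gives A_9.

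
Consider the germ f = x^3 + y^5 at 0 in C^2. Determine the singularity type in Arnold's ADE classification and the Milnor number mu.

The Hessian of f at 0 is [[0, 0], [0, 0]] with rank 0, so corank 2. A Groebner basis of the Jacobian ideal J(f) in C{x,y} is {y^4, x^2}; counting standard monomials gives mu = 8. Corank 2; j^3 = x^3 is a perfect cube, so E-series; the 5-jet and mu = 8 give E_8.

Type E8, Milnor number mu = 8.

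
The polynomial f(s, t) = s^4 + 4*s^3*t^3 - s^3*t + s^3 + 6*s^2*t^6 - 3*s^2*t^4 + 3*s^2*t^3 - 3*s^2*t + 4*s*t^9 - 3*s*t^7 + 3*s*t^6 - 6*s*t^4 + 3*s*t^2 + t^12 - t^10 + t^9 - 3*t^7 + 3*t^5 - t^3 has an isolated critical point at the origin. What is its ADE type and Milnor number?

Type E7, Milnor number mu = 7.

The Hessian of f at 0 is [[0, 0], [0, 0]] with rank 0, so corank 2. A Groebner basis of the Jacobian ideal J(f) in C{s,t} is {3*s^2 - 6*s*t + t^4 + t^3 + 3*t^2, s^3 + 3*s^2 - 6*s*t + 3*t^2, s^2*t + 3*s^2 - 6*s*t + 3*t^2, 2*s^2 + s*t^2 - 4*s*t - t^3/3 + 2*t^2}; counting standard monomials gives mu = 7. Corank 2; j^3 = (s - t)^3 is a perfect cube, so E-series; the 4-jet and mu = 7 give E_7.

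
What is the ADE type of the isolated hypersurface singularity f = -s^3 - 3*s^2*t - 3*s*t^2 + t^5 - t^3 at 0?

E8

The Hessian of f at 0 has rank 0. Corank 2; j^3 = -(s + t)^3 is a perfect cube, so E-series; the 5-jet and mu = 8 give E_8.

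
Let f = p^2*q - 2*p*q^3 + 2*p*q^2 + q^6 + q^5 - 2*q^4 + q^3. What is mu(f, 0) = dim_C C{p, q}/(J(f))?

7

The Hessian of f at 0 has rank 0. Corank 2; j^3 = q*(p + q)^2 has shape L^2 M (L != M), so D-series; mu = 7 gives D_7.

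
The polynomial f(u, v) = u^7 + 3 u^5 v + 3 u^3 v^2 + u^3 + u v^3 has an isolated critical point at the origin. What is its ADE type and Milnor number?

The Hessian of f at 0 is [[0, 0], [0, 0]] with rank 0, so corank 2. A Groebner basis of the Jacobian ideal J(f) in C{u,v} is {u^3, u*v^2, 3*u^2 + v^3}; counting standard monomials gives mu = 7. Corank 2; j^3 = u^3 is a perfect cube, so E-series; the 4-jet and mu = 7 give E_7.

Type E_7, Milnor number mu = 7.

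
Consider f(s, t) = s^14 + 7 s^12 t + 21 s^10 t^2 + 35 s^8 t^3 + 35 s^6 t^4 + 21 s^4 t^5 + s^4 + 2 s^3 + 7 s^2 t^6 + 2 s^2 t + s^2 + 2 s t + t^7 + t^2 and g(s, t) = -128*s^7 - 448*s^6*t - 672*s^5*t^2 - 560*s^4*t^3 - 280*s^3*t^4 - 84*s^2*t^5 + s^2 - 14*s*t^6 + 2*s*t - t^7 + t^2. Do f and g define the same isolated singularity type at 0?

Yes.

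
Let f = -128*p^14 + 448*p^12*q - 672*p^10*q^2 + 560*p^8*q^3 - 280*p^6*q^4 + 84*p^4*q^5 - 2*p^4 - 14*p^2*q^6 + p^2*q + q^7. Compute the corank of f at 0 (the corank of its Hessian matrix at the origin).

2

The Hessian at 0 is [[0, 0], [0, 0]] of rank 0; hence corank 2.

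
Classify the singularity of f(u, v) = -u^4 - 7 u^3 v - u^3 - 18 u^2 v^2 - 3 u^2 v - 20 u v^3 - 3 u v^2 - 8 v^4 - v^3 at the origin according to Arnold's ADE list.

E7

The Hessian of f at 0 is [[0, 0], [0, 0]] with rank 0, so corank 2. A Groebner basis of the Jacobian ideal J(f) in C{u,v} is {3*u^2 + 6*u*v + v^4 + v^3 + 3*v^2, u^3 + 9*u^2 + 18*u*v + 4*v^3 + 9*v^2, u^2*v - 5*u^2 - 10*u*v - 8*v^3/3 - 5*v^2, 2*u^2 + u*v^2 + 4*u*v + 5*v^3/3 + 2*v^2}; counting standard monomials gives mu = 7. Corank 2; j^3 = -(u + v)^3 is a perfect cube, so E-series; the 4-jet and mu = 7 give E_7.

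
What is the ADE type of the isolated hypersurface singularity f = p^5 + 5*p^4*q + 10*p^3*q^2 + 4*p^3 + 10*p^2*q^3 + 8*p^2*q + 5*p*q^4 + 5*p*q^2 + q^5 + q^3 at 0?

The Hessian of f at 0 is [[0, 0], [0, 0]] with rank 0, so corank 2. A Groebner basis of the Jacobian ideal J(f) in C{p,q} is {-32*p*q/5 + q^4 - 16*q^2/5, p*q^2 + q^3/2, p^2 + 3*p*q/2 + q^2/2}; counting standard monomials gives mu = 6. Corank 2; j^3 = (p + q)*(2*p + q)^2 has shape L^2 M (L != M), so D-series; mu = 6 gives D_6.

D6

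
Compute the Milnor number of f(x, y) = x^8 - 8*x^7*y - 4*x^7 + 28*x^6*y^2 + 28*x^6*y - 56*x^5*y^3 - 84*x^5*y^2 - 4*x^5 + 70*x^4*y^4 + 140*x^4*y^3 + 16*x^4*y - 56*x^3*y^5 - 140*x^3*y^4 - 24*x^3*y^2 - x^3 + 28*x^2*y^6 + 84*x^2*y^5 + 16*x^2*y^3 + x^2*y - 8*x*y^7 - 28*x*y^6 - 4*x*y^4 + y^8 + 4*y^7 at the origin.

9

The Hessian of f at 0 is [[0, 0], [0, 0]] with rank 0, so corank 2. A Groebner basis of the Jacobian ideal J(f) in C{x,y} is {x^2*y^2, -x^2*y - x^2/2 + x*y^3, -4*x^2*y - 3*x^2/2 - x*y/2 + y^4, x^3}; counting standard monomials gives mu = 9. Corank 2; j^3 = -x^2*(x - y) has shape L^2 M (L != M), so D-series; mu = 9 gives D_9.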